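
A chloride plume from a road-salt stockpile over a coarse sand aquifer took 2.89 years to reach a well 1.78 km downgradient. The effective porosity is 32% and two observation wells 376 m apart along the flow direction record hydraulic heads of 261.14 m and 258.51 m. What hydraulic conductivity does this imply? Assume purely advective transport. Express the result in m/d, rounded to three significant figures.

77.2 m/d

Hydraulic gradient i = (261.14 − 258.51) / 376 = 2.63 / 376 = 0.006995
t = 2.89 years = 1055 d
L = 1.78 km = 1780 m
v = L / t = 1780 / 1055 = 1.687 m/d
K = v · n / i = 1.687 × 0.32 / 0.006995 = 77.2 m/d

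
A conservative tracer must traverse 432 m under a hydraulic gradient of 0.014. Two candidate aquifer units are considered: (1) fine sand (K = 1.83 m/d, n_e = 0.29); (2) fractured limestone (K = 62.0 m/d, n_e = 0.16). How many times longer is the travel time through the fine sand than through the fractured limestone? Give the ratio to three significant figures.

Unit 1 (fine sand): v = 1.83×0.014/0.29 = 0.08834 m/d, t = 432/0.08834 = 4890 d
Unit 2 (fractured limestone): v = 62.0×0.014/0.16 = 5.425 m/d, t = 432/5.425 = 79.63 d
t(fine sand) / t(fractured limestone) = 4890/79.63 = 61.4

61.4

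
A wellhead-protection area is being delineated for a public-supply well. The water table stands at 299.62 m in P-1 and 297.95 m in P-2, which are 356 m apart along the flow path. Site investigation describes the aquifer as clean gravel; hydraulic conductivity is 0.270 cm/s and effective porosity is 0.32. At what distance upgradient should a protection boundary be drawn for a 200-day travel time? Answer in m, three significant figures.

Hydraulic gradient i = (299.62 − 297.95) / 356 = 1.67 / 356 = 0.004691
K = 0.270 cm/s × 864 = 233.3 m/d
Darcy flux q = K·i = 233.3 × 0.004691 = 1.094 m/d
Average linear velocity = 1.094 / 0.32 = 3.420 m/d
L = v × T = 3.420 × 200 = 683.9 m

684 m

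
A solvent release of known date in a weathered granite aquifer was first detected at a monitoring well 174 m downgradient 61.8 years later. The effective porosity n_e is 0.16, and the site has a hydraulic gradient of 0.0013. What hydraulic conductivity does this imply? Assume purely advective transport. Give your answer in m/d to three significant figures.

0.949 m/d

t = 61.8 years = 22560 d
v = L / t = 174 / 22560 = 0.007714 m/d
K = v · n / i = 0.007714 × 0.16 / 0.0013 = 0.949 m/d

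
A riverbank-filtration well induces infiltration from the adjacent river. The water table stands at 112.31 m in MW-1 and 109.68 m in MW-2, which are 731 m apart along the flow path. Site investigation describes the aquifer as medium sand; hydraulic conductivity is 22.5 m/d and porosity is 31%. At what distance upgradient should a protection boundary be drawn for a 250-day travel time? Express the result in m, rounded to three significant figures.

Hydraulic gradient i = (112.31 − 109.68) / 731 = 2.63 / 731 = 0.003598
Specific discharge q = 22.5 × 0.003598 = 0.08095 m/d
v = Ki/n = 22.5·0.003598/0.31 = 0.2611 m/d
L = v × T = 0.2611 × 250 = 65.28 m

65.3 m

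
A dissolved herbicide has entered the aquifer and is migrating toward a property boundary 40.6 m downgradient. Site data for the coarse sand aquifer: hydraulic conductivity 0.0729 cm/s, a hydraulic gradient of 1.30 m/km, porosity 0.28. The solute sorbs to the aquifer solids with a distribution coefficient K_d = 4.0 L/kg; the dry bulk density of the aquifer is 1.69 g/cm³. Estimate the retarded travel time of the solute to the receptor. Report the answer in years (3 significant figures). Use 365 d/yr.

K = 0.0729 cm/s × 864 = 62.99 m/d
Specific discharge q = 62.99 × 0.0013 = 0.08188 m/d
Seepage velocity v = q / n = 0.08188 / 0.28 = 0.2924 m/d
Retardation R = 1 + ρ_b·K_d/n = 1 + 1.69×4.0/0.28 = 25.14
Contaminant velocity v_c = v/R = 0.2924/25.14 = 0.01163 m/d
t = L/v_c = 40.6/0.01163 = 3491 d
   = 3491/365 = 9.56 yr

9.56 years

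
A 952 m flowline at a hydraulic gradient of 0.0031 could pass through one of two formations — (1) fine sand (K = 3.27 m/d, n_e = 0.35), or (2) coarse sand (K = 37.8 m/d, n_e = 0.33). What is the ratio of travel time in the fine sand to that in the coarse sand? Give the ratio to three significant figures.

Unit 1 (fine sand): v = 3.27×0.0031/0.35 = 0.02896 m/d, t = 952/0.02896 = 32870 d
Unit 2 (coarse sand): v = 37.8×0.0031/0.33 = 0.3551 m/d, t = 952/0.3551 = 2681 d
t(fine sand) / t(coarse sand) = 32870/2681 = 12.3

12.3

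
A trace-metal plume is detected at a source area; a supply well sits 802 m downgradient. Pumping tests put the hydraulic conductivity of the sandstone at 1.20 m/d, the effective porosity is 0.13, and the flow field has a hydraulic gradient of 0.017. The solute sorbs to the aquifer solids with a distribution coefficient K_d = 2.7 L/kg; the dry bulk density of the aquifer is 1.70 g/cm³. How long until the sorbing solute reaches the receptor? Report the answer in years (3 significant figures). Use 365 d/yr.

508 years

Darcy flux q = K·i = 1.20 × 0.017 = 0.02040 m/d
v_s = q/n_e = 0.02040/0.13 = 0.1569 m/d
Retardation R = 1 + ρ_b·K_d/n = 1 + 1.70×2.7/0.13 = 36.31
Contaminant velocity v_c = v/R = 0.1569/36.31 = 0.004322 m/d
t = L/v_c = 802/0.004322 = 185600 d
   = 185600/365 = 508 yr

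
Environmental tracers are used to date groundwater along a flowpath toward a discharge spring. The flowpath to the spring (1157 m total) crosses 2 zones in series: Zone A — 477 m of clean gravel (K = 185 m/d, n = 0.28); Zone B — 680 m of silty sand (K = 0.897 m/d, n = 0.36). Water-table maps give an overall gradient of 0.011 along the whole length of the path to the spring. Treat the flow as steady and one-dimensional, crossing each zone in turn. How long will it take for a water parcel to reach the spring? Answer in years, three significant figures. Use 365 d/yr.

62.0 years

Continuity: the same q passes through each zone, so ΔH = q·Σ(L_j/K_j) — the zones act as resistances in series.
Σ(L/K) = 477/185 + 680/0.897 = 2.578 + 758.1 = 760.7 d
K_eq = L_total / Σ(L/K) = 1157 / 760.7 = 1.521 m/d
q = K_eq · i = 1.521 × 0.011 = 0.01673 m/d (same in every zone)
Zone A: v = q/n = 0.01673/0.28 = 0.05976 m/d → t_A = 477/0.05976 = 7983 d
Zone B: v = q/n = 0.01673/0.36 = 0.04648 m/d → t_B = 680/0.04648 = 14630 d
Total t = 7983 + 14630 = 22610 d
   = 22610 / 365 = 62.0 yr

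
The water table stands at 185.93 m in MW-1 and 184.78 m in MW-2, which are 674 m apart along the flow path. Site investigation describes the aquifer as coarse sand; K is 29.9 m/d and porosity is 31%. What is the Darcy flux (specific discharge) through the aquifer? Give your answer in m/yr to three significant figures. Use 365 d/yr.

18.6 m/yr

Hydraulic gradient i = (185.93 − 184.78) / 674 = 1.15 / 674 = 0.001706
Specific discharge q = 29.9 × 0.001706 = 0.05102 m/d
   = 0.05102 × 365 = 18.6 m/yr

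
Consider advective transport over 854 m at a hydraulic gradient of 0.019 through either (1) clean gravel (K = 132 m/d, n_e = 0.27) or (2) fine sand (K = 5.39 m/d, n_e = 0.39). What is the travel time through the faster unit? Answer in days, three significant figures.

91.9 days

Unit 1 (clean gravel): v = 132×0.019/0.27 = 9.289 m/d, t = 854/9.289 = 91.94 d
Unit 2 (fine sand): v = 5.39×0.019/0.39 = 0.2626 m/d, t = 854/0.2626 = 3252 d
Faster unit: t = 91.9 d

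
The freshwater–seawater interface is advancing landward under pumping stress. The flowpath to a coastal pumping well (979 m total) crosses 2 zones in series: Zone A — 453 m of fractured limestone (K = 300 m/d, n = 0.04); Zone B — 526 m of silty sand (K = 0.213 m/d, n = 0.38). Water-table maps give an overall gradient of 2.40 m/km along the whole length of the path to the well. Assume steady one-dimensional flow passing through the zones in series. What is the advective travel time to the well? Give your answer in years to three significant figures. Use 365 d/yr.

628 years

Continuity: the same q passes through each zone, so ΔH = q·Σ(L_j/K_j) — the zones act as resistances in series.
Σ(L/K) = 453/300 + 526/0.213 = 1.510 + 2469 = 2471 d
K_eq = L_total / Σ(L/K) = 979 / 2471 = 0.3962 m/d
q = K_eq · i = 0.3962 × 0.0024 = 9.509e-4 m/d (same in every zone)
Zone A: v = q/n = 9.509e-4/0.04 = 0.02377 m/d → t_A = 453/0.02377 = 19060 d
Zone B: v = q/n = 9.509e-4/0.38 = 0.002502 m/d → t_B = 526/0.002502 = 210200 d
Total t = 19060 + 210200 = 229300 d
   = 229300 / 365 = 628 yr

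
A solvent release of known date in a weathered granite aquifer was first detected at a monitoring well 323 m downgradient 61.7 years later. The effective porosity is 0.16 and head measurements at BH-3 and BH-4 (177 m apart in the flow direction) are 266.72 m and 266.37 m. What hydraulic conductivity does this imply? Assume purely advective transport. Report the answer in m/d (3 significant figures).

Hydraulic gradient i = (266.72 − 266.37) / 177 = 0.35 / 177 = 0.001977
t = 61.7 years = 22520 d
v = L / t = 323 / 22520 = 0.01434 m/d
K = v · n / i = 0.01434 × 0.16 / 0.001977 = 1.16 m/d

1.16 m/d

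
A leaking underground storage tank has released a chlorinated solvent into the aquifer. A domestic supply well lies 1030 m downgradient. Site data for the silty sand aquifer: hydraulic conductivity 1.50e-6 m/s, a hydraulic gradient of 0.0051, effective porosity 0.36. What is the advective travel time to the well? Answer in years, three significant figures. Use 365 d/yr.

K = 1.50e-6 m/s × 86400 s/d = 0.1296 m/d
Darcy flux q = K·i = 0.1296 × 0.0051 = 6.610e-4 m/d
Seepage velocity v = q / n = 6.610e-4 / 0.36 = 0.001836 m/d
t = L / v = 1030 / 0.001836 = 561000 d
   = 561000 / 365 = 1540 yr

1540 years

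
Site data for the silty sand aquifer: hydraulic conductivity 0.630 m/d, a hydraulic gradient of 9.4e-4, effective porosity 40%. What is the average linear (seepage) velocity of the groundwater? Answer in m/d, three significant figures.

Darcy flux q = K·i = 0.630 × 9.4e-4 = 5.922e-4 m/d
Seepage velocity v = q / n = 5.922e-4 / 0.40 = 0.001480 m/d

0.00148 m/d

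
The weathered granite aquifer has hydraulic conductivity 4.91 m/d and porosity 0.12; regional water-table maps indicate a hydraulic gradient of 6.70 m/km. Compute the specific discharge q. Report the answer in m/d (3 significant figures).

0.0329 m/d

Darcy flux q = K·i = 4.91 × 0.0067 = 0.03290 m/d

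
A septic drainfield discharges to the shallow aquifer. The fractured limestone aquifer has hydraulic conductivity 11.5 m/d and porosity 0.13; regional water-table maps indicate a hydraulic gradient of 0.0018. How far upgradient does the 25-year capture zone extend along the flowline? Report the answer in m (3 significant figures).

q = Ki = 11.5 × 0.0018 = 0.02070 m/d
v = Ki/n = 11.5·0.0018/0.13 = 0.1592 m/d
T = 25 yr × 365 = 9125 d
L = v × T = 0.1592 × 9125 = 1453 m

1450 m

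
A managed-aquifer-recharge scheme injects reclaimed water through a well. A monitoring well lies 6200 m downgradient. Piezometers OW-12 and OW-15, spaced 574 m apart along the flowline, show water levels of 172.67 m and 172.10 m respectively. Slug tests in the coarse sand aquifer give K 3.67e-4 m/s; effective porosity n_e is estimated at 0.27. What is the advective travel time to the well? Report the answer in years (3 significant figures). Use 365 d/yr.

Hydraulic gradient i = (172.67 − 172.10) / 574 = 0.57 / 574 = 9.930e-4
K = 3.67e-4 m/s × 86400 s/d = 31.71 m/d
Specific discharge q = 31.71 × 9.930e-4 = 0.03149 m/d
v = Ki/n = 31.71·9.930e-4/0.27 = 0.1166 m/d
t = L / v = 6200 / 0.1166 = 53160 d
   = 53160 / 365 = 146 yr

146 years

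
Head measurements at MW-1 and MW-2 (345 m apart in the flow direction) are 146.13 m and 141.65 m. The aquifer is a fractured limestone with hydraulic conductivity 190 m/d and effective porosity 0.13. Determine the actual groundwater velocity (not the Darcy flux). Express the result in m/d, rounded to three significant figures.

Hydraulic gradient i = (146.13 − 141.65) / 345 = 4.48 / 345 = 0.01299
Darcy flux q = K·i = 190 × 0.01299 = 2.467 m/d
v_s = q/n_e = 2.467/0.13 = 18.98 m/d

19.0 m/d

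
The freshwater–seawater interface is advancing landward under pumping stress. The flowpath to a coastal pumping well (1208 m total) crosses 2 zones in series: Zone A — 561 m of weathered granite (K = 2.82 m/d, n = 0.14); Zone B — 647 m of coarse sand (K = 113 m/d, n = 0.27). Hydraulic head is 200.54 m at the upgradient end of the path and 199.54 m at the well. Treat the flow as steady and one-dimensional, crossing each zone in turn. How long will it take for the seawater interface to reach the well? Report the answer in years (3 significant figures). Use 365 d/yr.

142 years

Total head drop ΔH = 200.54 − 199.54 = 1.00 m
Steady 1-D flow in series ⇒ the Darcy flux q is identical in every zone and the zone head losses add (resistances L/K in series).
Σ(L/K) = 561/2.82 + 647/113 = 198.9 + 5.726 = 204.7 d
q = ΔH / Σ(L/K) = 1.00 / 204.7 = 0.004886 m/d (same in every zone)
Zone A: v = q/n = 0.004886/0.14 = 0.03490 m/d → t_A = 561/0.03490 = 16070 d
Zone B: v = q/n = 0.004886/0.27 = 0.01810 m/d → t_B = 647/0.01810 = 35750 d
Total t = 16070 + 35750 = 51830 d
   = 51830 / 365 = 142 yr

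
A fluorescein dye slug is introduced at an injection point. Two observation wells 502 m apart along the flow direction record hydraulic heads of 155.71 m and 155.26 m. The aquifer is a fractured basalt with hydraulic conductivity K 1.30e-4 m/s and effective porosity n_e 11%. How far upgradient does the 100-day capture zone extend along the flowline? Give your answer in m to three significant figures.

9.15 m

Hydraulic gradient i = (155.71 − 155.26) / 502 = 0.45 / 502 = 8.964e-4
K = 1.30e-4 m/s × 86400 s/d = 11.23 m/d
Specific discharge q = 11.23 × 8.964e-4 = 0.01007 m/d
Seepage velocity v = q / n = 0.01007 / 0.11 = 0.09153 m/d
L = v × T = 0.09153 × 100 = 9.153 m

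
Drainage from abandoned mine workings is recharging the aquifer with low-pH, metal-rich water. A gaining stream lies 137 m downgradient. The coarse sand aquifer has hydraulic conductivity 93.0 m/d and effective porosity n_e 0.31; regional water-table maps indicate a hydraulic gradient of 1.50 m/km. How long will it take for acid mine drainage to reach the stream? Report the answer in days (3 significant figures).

Specific discharge q = 93.0 × 0.0015 = 0.1395 m/d
Average linear velocity = 0.1395 / 0.31 = 0.4500 m/d
t = L / v = 137 / 0.4500 = 304.4 d

304 days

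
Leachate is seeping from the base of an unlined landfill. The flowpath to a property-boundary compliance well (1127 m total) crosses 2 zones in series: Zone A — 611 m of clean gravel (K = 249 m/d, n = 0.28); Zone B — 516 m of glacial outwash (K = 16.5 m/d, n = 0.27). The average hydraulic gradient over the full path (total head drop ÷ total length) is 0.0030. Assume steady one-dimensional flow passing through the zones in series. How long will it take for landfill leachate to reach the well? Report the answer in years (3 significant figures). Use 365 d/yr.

For zones in series the flux q is common to all zones; the equivalent conductivity is the harmonic (thickness-weighted) mean, K_eq = L_total / Σ(L_j/K_j).
Σ(L/K) = 611/249 + 516/16.5 = 2.454 + 31.27 = 33.73 d
K_eq = L_total / Σ(L/K) = 1127 / 33.73 = 33.42 m/d
q = K_eq · i = 33.42 × 0.0030 = 0.1002 m/d (same in every zone)
Zone A: v = q/n = 0.1002/0.28 = 0.3580 m/d → t_A = 611/0.3580 = 1707 d
Zone B: v = q/n = 0.1002/0.27 = 0.3713 m/d → t_B = 516/0.3713 = 1390 d
Total t = 1707 + 1390 = 3096 d
   = 3096 / 365 = 8.48 yr

8.48 years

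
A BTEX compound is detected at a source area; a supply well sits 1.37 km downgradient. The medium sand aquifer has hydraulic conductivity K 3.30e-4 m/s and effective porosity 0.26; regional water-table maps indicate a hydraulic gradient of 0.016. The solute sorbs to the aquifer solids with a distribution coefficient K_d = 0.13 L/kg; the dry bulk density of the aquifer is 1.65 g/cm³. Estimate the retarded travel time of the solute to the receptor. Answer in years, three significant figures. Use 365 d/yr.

K = 3.30e-4 m/s × 86400 s/d = 28.51 m/d
Specific discharge q = 28.51 × 0.016 = 0.4562 m/d
Seepage velocity v = q / n = 0.4562 / 0.26 = 1.755 m/d
Retardation R = 1 + ρ_b·K_d/n = 1 + 1.65×0.13/0.26 = 1.825
Contaminant velocity v_c = v/R = 1.755/1.825 = 0.9614 m/d
L = 1.37 km = 1370 m
t = L/v_c = 1370/0.9614 = 1425 d
   = 1425/365 = 3.90 yr

3.90 years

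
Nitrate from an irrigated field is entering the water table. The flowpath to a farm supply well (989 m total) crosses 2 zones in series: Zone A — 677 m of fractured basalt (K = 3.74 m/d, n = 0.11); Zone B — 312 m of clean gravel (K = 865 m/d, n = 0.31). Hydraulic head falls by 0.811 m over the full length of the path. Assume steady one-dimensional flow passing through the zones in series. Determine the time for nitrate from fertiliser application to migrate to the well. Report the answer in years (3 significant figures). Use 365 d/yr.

Steady 1-D flow in series ⇒ the Darcy flux q is identical in every zone and the zone head losses add (resistances L/K in series).
Σ(L/K) = 677/3.74 + 312/865 = 181.0 + 0.3607 = 181.4 d
q = ΔH / Σ(L/K) = 0.811 / 181.4 = 0.004471 m/d (same in every zone)
Zone A: v = q/n = 0.004471/0.11 = 0.04065 m/d → t_A = 677/0.04065 = 16650 d
Zone B: v = q/n = 0.004471/0.31 = 0.01442 m/d → t_B = 312/0.01442 = 21630 d
Total t = 16650 + 21630 = 38290 d
   = 38290 / 365 = 105 yr

105 years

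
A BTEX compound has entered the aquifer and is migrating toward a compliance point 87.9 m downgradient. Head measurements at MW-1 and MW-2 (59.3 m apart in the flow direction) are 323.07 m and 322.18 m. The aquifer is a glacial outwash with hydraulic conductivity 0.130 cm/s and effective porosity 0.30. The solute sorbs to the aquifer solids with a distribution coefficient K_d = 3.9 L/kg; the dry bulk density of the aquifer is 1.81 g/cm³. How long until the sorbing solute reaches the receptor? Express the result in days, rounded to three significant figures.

Hydraulic gradient i = (323.07 − 322.18) / 59.3 = 0.89 / 59.3 = 0.01501
K = 0.130 cm/s × 864 = 112.3 m/d
q = Ki = 112.3 × 0.01501 = 1.686 m/d
v_s = q/n_e = 1.686/0.30 = 5.619 m/d
Retardation R = 1 + ρ_b·K_d/n = 1 + 1.81×3.9/0.30 = 24.53
Contaminant velocity v_c = v/R = 5.619/24.53 = 0.2291 m/d
t = L/v_c = 87.9/0.2291 = 383.7 d

384 days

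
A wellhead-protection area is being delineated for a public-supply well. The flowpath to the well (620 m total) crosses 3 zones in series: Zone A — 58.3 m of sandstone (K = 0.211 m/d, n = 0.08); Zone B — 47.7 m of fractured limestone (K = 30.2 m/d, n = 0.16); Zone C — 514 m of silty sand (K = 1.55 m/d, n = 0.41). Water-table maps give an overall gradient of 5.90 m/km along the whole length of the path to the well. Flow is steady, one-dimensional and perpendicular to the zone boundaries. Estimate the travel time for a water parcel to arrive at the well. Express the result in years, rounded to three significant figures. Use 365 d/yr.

102 years

Steady 1-D flow in series ⇒ the Darcy flux q is identical in every zone and the zone head losses add (resistances L/K in series).
Σ(L/K) = 58.3/0.211 + 47.7/30.2 + 514/1.55 = 276.3 + 1.579 + 331.6 = 609.5 d
K_eq = L_total / Σ(L/K) = 620 / 609.5 = 1.017 m/d
q = K_eq · i = 1.017 × 0.0059 = 0.006002 m/d (same in every zone)
Zone A: v = q/n = 0.006002/0.08 = 0.07502 m/d → t_A = 58.3/0.07502 = 777.1 d
Zone B: v = q/n = 0.006002/0.16 = 0.03751 m/d → t_B = 47.7/0.03751 = 1272 d
Zone C: v = q/n = 0.006002/0.41 = 0.01464 m/d → t_C = 514/0.01464 = 35110 d
Total t = 777.1 + 1272 + 35110 = 37160 d
   = 37160 / 365 = 102 yr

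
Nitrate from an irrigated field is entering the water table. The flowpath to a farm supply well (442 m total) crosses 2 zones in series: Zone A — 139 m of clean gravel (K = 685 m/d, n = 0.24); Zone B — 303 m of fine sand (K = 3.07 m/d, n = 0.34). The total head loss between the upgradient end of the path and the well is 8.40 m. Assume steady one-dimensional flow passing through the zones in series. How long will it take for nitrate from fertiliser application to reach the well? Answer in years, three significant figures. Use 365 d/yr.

Continuity: the same q passes through each zone, so ΔH = q·Σ(L_j/K_j) — the zones act as resistances in series.
Σ(L/K) = 139/685 + 303/3.07 = 0.2029 + 98.70 = 98.90 d
q = ΔH / Σ(L/K) = 8.40 / 98.90 = 0.08493 m/d (same in every zone)
Zone A: v = q/n = 0.08493/0.24 = 0.3539 m/d → t_A = 139/0.3539 = 392.8 d
Zone B: v = q/n = 0.08493/0.34 = 0.2498 m/d → t_B = 303/0.2498 = 1213 d
Total t = 392.8 + 1213 = 1606 d
   = 1606 / 365 = 4.40 yr

4.40 years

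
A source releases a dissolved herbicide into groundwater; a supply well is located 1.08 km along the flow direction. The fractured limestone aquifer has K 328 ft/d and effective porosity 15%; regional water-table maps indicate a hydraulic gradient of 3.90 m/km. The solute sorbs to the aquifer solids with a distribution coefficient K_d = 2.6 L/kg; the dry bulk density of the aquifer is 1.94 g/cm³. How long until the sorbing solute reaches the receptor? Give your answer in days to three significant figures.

K = 328 ft/d × 0.3048 = 99.97 m/d
Specific discharge q = 99.97 × 0.0039 = 0.3899 m/d
v = Ki/n = 99.97·0.0039/0.15 = 2.599 m/d
Retardation R = 1 + ρ_b·K_d/n = 1 + 1.94×2.6/0.15 = 34.63
Contaminant velocity v_c = v/R = 2.599/34.63 = 0.07507 m/d
L = 1.08 km = 1080 m
t = L/v_c = 1080/0.07507 = 14390 d

14400 days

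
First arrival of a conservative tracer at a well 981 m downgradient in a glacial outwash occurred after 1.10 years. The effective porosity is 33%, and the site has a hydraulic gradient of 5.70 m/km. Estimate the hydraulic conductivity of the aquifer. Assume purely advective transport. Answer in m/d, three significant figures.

141 m/d

t = 1.10 years = 401.5 d
v = L / t = 981 / 401.5 = 2.443 m/d
K = v · n / i = 2.443 × 0.33 / 0.0057 = 141 m/d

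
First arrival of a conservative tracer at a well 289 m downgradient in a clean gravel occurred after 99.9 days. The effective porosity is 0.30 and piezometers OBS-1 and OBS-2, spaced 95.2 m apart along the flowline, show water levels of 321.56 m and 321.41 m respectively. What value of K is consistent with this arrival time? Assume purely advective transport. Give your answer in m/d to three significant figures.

551 m/d

Hydraulic gradient i = (321.56 − 321.41) / 95.2 = 0.15 / 95.2 = 0.001576
v = L / t = 289 / 99.9 = 2.893 m/d
K = v · n / i = 2.893 × 0.30 / 0.001576 = 551 m/d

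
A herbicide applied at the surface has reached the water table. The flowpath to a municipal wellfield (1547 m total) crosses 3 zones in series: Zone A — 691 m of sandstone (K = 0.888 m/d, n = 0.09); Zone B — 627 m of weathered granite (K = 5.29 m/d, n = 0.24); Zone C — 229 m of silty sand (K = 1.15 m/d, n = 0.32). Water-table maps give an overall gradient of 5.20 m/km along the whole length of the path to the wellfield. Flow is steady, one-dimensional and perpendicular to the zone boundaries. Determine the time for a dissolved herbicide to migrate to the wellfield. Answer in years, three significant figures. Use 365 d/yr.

For zones in series the flux q is common to all zones; the equivalent conductivity is the harmonic (thickness-weighted) mean, K_eq = L_total / Σ(L_j/K_j).
Σ(L/K) = 691/0.888 + 627/5.29 + 229/1.15 = 778.2 + 118.5 + 199.1 = 1096 d
K_eq = L_total / Σ(L/K) = 1547 / 1096 = 1.412 m/d
q = K_eq · i = 1.412 × 0.0052 = 0.007341 m/d (same in every zone)
Zone A: v = q/n = 0.007341/0.09 = 0.08157 m/d → t_A = 691/0.08157 = 8472 d
Zone B: v = q/n = 0.007341/0.24 = 0.03059 m/d → t_B = 627/0.03059 = 20500 d
Zone C: v = q/n = 0.007341/0.32 = 0.02294 m/d → t_C = 229/0.02294 = 9982 d
Total t = 8472 + 20500 + 9982 = 38950 d
   = 38950 / 365 = 107 yr

107 years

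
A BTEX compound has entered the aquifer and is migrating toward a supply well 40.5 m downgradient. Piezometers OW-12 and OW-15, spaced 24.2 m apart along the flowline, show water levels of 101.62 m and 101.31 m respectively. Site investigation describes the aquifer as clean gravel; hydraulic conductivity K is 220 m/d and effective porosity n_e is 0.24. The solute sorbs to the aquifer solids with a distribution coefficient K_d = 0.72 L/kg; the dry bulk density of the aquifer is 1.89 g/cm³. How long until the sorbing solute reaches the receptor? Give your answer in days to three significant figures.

Hydraulic gradient i = (101.62 − 101.31) / 24.2 = 0.31 / 24.2 = 0.01281
Specific discharge q = 220 × 0.01281 = 2.818 m/d
v_s = q/n_e = 2.818/0.24 = 11.74 m/d
Retardation R = 1 + ρ_b·K_d/n = 1 + 1.89×0.72/0.24 = 6.670
Contaminant velocity v_c = v/R = 11.74/6.670 = 1.760 m/d
t = L/v_c = 40.5/1.760 = 23.01 d

23.0 days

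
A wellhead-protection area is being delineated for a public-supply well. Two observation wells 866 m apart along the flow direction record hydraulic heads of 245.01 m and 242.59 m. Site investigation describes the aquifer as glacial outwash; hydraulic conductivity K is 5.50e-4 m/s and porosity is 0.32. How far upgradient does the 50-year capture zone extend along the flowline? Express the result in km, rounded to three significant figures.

7.57 km

Hydraulic gradient i = (245.01 − 242.59) / 866 = 2.42 / 866 = 0.002794
K = 5.50e-4 m/s × 86400 s/d = 47.52 m/d
Specific discharge q = 47.52 × 0.002794 = 0.1328 m/d
v = Ki/n = 47.52·0.002794/0.32 = 0.4150 m/d
T = 50 yr × 365 = 18250 d
L = v × T = 0.4150 × 18250 = 7573 m
   = 7.57 km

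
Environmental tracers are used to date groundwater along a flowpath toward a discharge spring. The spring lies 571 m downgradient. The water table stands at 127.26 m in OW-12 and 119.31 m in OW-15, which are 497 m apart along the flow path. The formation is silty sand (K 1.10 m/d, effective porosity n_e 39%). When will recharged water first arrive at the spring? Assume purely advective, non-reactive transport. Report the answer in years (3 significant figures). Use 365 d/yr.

Hydraulic gradient i = (127.26 − 119.31) / 497 = 7.95 / 497 = 0.01600
Specific discharge q = 1.10 × 0.01600 = 0.01760 m/d
v_s = q/n_e = 0.01760/0.39 = 0.04512 m/d
t = L / v = 571 / 0.04512 = 12660 d
   = 12660 / 365 = 34.7 yr

34.7 years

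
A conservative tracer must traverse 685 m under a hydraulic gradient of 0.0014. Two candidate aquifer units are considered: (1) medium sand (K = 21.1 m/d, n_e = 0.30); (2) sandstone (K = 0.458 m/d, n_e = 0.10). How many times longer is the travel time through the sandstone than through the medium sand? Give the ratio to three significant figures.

Unit 1 (medium sand): v = 21.1×0.0014/0.30 = 0.09847 m/d, t = 685/0.09847 = 6957 d
Unit 2 (sandstone): v = 0.458×0.0014/0.10 = 0.006412 m/d, t = 685/0.006412 = 106800 d
t(sandstone) / t(medium sand) = 106800/6957 = 15.4

15.4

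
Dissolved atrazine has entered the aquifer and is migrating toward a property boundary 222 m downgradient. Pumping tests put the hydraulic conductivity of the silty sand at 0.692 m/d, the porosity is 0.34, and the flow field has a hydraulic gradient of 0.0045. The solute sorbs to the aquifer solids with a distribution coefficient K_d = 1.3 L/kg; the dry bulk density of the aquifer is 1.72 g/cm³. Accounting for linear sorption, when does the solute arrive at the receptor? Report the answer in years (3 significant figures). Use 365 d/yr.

503 years

Specific discharge q = 0.692 × 0.0045 = 0.003114 m/d
v = Ki/n = 0.692·0.0045/0.34 = 0.009159 m/d
Retardation R = 1 + ρ_b·K_d/n = 1 + 1.72×1.3/0.34 = 7.576
Contaminant velocity v_c = v/R = 0.009159/7.576 = 0.001209 m/d
t = L/v_c = 222/0.001209 = 183600 d
   = 183600/365 = 503 yr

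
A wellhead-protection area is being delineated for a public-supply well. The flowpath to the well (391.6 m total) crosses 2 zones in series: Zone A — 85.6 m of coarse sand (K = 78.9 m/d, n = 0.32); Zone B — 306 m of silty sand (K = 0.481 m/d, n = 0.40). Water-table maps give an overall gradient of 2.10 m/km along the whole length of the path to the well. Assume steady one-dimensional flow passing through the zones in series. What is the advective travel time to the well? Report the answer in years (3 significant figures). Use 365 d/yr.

For zones in series the flux q is common to all zones; the equivalent conductivity is the harmonic (thickness-weighted) mean, K_eq = L_total / Σ(L_j/K_j).
Σ(L/K) = 85.6/78.9 + 306/0.481 = 1.085 + 636.2 = 637.3 d
K_eq = L_total / Σ(L/K) = 391.6 / 637.3 = 0.6145 m/d
q = K_eq · i = 0.6145 × 0.0021 = 0.001290 m/d (same in every zone)
Zone A: v = q/n = 0.001290/0.32 = 0.004033 m/d → t_A = 85.6/0.004033 = 21230 d
Zone B: v = q/n = 0.001290/0.40 = 0.003226 m/d → t_B = 306/0.003226 = 94850 d
Total t = 21230 + 94850 = 116100 d
   = 116100 / 365 = 318 yr

318 years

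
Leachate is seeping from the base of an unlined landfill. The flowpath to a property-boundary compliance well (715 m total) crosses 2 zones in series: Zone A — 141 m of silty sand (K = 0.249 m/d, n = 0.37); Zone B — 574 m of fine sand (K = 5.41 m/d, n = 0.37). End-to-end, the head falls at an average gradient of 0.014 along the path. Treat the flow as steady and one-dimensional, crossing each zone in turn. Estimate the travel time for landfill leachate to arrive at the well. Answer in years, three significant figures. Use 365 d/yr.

48.7 years

Steady 1-D flow in series ⇒ the Darcy flux q is identical in every zone and the zone head losses add (resistances L/K in series).
Σ(L/K) = 141/0.249 + 574/5.41 = 566.3 + 106.1 = 672.4 d
K_eq = L_total / Σ(L/K) = 715 / 672.4 = 1.063 m/d
q = K_eq · i = 1.063 × 0.014 = 0.01489 m/d (same in every zone)
Zone A: v = q/n = 0.01489/0.37 = 0.04024 m/d → t_A = 141/0.04024 = 3504 d
Zone B: v = q/n = 0.01489/0.37 = 0.04024 m/d → t_B = 574/0.04024 = 14270 d
Total t = 3504 + 14270 = 17770 d
   = 17770 / 365 = 48.7 yr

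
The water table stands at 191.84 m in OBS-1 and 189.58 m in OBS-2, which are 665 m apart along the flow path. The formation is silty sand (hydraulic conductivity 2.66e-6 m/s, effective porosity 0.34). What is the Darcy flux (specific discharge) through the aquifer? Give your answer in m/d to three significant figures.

Hydraulic gradient i = (191.84 − 189.58) / 665 = 2.26 / 665 = 0.003398
K = 2.66e-6 m/s × 86400 s/d = 0.2298 m/d
q = Ki = 0.2298 × 0.003398 = 7.811e-4 m/d

7.81e-4 m/d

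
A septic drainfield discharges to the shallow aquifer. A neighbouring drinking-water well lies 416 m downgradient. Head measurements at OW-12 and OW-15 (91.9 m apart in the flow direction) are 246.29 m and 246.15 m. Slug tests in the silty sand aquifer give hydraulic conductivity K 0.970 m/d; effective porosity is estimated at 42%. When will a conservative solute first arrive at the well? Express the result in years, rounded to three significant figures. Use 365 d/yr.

Hydraulic gradient i = (246.29 − 246.15) / 91.9 = 0.14 / 91.9 = 0.001523
q = Ki = 0.970 × 0.001523 = 0.001478 m/d
Seepage velocity v = q / n = 0.001478 / 0.42 = 0.003518 m/d
t = L / v = 416 / 0.003518 = 118200 d
   = 118200 / 365 = 324 yr

324 years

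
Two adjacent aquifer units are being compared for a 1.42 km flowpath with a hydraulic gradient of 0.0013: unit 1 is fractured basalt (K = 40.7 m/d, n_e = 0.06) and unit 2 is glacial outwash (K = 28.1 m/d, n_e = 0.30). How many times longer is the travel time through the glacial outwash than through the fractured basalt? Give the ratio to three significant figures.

7.24

Unit 1 (fractured basalt): v = 40.7×0.0013/0.06 = 0.8818 m/d, t = 1420/0.8818 = 1610 d
Unit 2 (glacial outwash): v = 28.1×0.0013/0.30 = 0.1218 m/d, t = 1420/0.1218 = 11660 d
t(glacial outwash) / t(fractured basalt) = 11660/1610 = 7.24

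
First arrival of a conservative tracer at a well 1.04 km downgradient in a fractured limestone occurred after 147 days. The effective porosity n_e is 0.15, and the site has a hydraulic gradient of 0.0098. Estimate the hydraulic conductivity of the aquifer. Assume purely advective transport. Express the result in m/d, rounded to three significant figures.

108 m/d

L = 1.04 km = 1040 m
v = L / t = 1040 / 147 = 7.075 m/d
K = v · n / i = 7.075 × 0.15 / 0.0098 = 108 m/d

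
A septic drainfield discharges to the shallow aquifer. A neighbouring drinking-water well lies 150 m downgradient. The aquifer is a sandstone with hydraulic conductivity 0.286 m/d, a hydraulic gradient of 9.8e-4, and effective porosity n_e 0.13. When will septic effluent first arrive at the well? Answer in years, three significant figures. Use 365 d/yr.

Specific discharge q = 0.286 × 9.8e-4 = 2.803e-4 m/d
Seepage velocity v = q / n = 2.803e-4 / 0.13 = 0.002156 m/d
t = L / v = 150 / 0.002156 = 69570 d
   = 69570 / 365 = 191 yr

191 years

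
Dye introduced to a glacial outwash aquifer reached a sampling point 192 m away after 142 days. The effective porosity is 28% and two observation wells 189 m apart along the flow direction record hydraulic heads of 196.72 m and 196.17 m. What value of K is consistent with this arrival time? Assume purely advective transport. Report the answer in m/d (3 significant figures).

130 m/d

Hydraulic gradient i = (196.72 − 196.17) / 189 = 0.55 / 189 = 0.002910
v = L / t = 192 / 142 = 1.352 m/d
K = v · n / i = 1.352 × 0.28 / 0.002910 = 130 m/d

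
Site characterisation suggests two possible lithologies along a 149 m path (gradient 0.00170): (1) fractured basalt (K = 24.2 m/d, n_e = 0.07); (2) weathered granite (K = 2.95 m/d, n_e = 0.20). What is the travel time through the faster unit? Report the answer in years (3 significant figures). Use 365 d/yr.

0.695 years

Unit 1 (fractured basalt): v = 24.2×0.0017/0.07 = 0.5877 m/d, t = 149/0.5877 = 253.5 d
Unit 2 (weathered granite): v = 2.95×0.0017/0.20 = 0.02508 m/d, t = 149/0.02508 = 5942 d
Faster: 253.5 d / 365 = 0.695 yr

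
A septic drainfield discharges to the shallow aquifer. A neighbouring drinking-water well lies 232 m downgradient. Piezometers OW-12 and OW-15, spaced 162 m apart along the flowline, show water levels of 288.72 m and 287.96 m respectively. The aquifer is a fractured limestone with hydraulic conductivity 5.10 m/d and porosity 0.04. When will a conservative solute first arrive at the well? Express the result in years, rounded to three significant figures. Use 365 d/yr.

1.06 years

Hydraulic gradient i = (288.72 − 287.96) / 162 = 0.76 / 162 = 0.004691
Specific discharge q = 5.10 × 0.004691 = 0.02393 m/d
Seepage velocity v = q / n = 0.02393 / 0.04 = 0.5981 m/d
t = L / v = 232 / 0.5981 = 387.9 d
   = 387.9 / 365 = 1.06 yr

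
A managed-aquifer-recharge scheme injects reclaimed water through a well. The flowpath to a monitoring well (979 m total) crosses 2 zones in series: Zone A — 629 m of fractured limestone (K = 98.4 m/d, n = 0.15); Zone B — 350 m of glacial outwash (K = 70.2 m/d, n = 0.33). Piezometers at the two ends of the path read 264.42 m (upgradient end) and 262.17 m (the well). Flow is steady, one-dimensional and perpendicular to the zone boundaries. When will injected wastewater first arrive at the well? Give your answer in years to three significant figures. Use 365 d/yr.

Total head drop ΔH = 264.42 − 262.17 = 2.25 m
Steady 1-D flow in series ⇒ the Darcy flux q is identical in every zone and the zone head losses add (resistances L/K in series).
Σ(L/K) = 629/98.4 + 350/70.2 = 6.392 + 4.986 = 11.38 d
q = ΔH / Σ(L/K) = 2.25 / 11.38 = 0.1977 m/d (same in every zone)
Zone A: v = q/n = 0.1977/0.15 = 1.318 m/d → t_A = 629/1.318 = 477.1 d
Zone B: v = q/n = 0.1977/0.33 = 0.5992 m/d → t_B = 350/0.5992 = 584.1 d
Total t = 477.1 + 584.1 = 1061 d
   = 1061 / 365 = 2.91 yr

2.91 years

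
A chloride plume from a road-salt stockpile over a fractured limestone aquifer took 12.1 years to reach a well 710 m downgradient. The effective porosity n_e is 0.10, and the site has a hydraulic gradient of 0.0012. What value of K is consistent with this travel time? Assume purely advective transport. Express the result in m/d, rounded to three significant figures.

13.4 m/d

t = 12.1 years = 4417 d
v = L / t = 710 / 4417 = 0.1608 m/d
K = v · n / i = 0.1608 × 0.10 / 0.0012 = 13.4 m/d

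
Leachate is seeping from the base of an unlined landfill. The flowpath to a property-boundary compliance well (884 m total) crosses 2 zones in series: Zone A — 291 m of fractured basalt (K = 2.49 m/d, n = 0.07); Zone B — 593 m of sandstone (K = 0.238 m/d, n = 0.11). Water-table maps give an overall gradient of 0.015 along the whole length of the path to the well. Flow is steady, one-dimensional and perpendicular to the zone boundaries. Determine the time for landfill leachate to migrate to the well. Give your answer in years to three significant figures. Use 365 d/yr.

46.1 years

Steady 1-D flow in series ⇒ the Darcy flux q is identical in every zone and the zone head losses add (resistances L/K in series).
Σ(L/K) = 291/2.49 + 593/0.238 = 116.9 + 2492 = 2608 d
K_eq = L_total / Σ(L/K) = 884 / 2608 = 0.3389 m/d
q = K_eq · i = 0.3389 × 0.015 = 0.005083 m/d (same in every zone)
Zone A: v = q/n = 0.005083/0.07 = 0.07262 m/d → t_A = 291/0.07262 = 4007 d
Zone B: v = q/n = 0.005083/0.11 = 0.04621 m/d → t_B = 593/0.04621 = 12830 d
Total t = 4007 + 12830 = 16840 d
   = 16840 / 365 = 46.1 yr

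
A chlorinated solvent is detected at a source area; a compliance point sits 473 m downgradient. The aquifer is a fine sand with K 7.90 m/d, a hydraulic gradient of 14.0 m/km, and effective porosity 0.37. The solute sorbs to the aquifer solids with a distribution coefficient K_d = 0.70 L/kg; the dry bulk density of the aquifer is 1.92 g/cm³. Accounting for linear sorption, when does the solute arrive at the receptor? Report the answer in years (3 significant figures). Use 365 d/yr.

20.1 years

q = Ki = 7.90 × 0.014 = 0.1106 m/d
v = Ki/n = 7.90·0.014/0.37 = 0.2989 m/d
Retardation R = 1 + ρ_b·K_d/n = 1 + 1.92×0.70/0.37 = 4.632
Contaminant velocity v_c = v/R = 0.2989/4.632 = 0.06453 m/d
t = L/v_c = 473/0.06453 = 7330 d
   = 7330/365 = 20.1 yr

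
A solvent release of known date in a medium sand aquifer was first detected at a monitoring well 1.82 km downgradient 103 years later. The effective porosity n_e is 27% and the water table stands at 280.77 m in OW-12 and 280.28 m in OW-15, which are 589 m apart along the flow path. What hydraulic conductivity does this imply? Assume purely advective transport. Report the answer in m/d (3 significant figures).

15.7 m/d

Hydraulic gradient i = (280.77 − 280.28) / 589 = 0.49 / 589 = 8.319e-4
t = 103 years = 37600 d
L = 1.82 km = 1820 m
v = L / t = 1820 / 37600 = 0.04841 m/d
K = v · n / i = 0.04841 × 0.27 / 8.319e-4 = 15.7 m/d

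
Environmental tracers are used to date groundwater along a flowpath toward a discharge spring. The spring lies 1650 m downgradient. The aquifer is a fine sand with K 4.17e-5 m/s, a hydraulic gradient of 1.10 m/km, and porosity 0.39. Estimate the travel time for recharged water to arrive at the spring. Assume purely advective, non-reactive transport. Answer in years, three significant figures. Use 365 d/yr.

K = 4.17e-5 m/s × 86400 s/d = 3.603 m/d
Specific discharge q = 3.603 × 0.0011 = 0.003963 m/d
Average linear velocity = 0.003963 / 0.39 = 0.01016 m/d
t = L / v = 1650 / 0.01016 = 162400 d
   = 162400 / 365 = 445 yr

445 years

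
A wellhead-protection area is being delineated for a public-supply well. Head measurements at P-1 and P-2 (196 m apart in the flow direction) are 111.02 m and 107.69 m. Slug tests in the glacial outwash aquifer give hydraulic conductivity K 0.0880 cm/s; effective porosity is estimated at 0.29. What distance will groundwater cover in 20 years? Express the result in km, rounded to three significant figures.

Hydraulic gradient i = (111.02 − 107.69) / 196 = 3.33 / 196 = 0.01699
K = 0.0880 cm/s × 864 = 76.03 m/d
q = Ki = 76.03 × 0.01699 = 1.292 m/d
Seepage velocity v = q / n = 1.292 / 0.29 = 4.454 m/d
T = 20 yr × 365 = 7300 d
L = v × T = 4.454 × 7300 = 32520 m
   = 32.5 km

32.5 km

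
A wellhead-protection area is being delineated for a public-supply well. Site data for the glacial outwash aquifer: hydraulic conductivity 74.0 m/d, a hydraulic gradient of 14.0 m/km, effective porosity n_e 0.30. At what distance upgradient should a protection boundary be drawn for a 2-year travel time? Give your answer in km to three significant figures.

q = Ki = 74.0 × 0.014 = 1.036 m/d
v_s = q/n_e = 1.036/0.30 = 3.453 m/d
T = 2 yr × 365 = 730 d
L = v × T = 3.453 × 730 = 2521 m
   = 2.52 km

2.52 km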